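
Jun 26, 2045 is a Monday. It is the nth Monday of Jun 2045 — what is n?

Day 26 falls in week ⌈26/7⌉ of the month.
Days 1–7 hold the 1st Monday, 8–14 the 2nd, 15–21 the 3rd, 22–28 the 4th, 29–31 the 5th.
26 is in the range for the 4th.

4th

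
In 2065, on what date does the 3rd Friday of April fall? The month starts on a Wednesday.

2065-04-17

April 2065 begins on a Wednesday, so the first Friday is April 3 (2 days later).
The 3rd Friday is 2 weeks later: 3 + 14 = 17.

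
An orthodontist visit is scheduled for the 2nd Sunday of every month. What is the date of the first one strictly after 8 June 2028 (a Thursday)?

11 June 2028

June 2028 starts on a Thursday; its first Sunday is the 4th, so the 2nd Sunday is the 11th — 11 June 2028.
11 June 2028 is after 8 June 2028, so that is the next one.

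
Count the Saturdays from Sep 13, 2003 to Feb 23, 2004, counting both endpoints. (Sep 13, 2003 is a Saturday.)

24

Sep 13, 2003 is a Saturday; the first Saturday on or after it is Sep 13, 2003.
From Sep 13, 2003 to Feb 23, 2004: 17 + 31 + 30 + 31 + 31 + 23 = 163 days (rest of Sep, Oct, Nov, Dec, Jan, Feb).
163 ÷ 7 = 23 full weeks with remainder 2, so 23 more Saturdays after the first → 24.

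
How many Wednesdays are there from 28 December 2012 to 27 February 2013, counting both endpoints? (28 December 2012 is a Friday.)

9

28 December 2012 is a Friday; the first Wednesday on or after it is 2 January 2013 (5 days later).
From 2 January 2013 to 27 February 2013: 29 + 27 = 56 days (rest of January, February).
56 ÷ 7 = 8 full weeks with remainder 0, so 8 more Wednesdays after the first → 9.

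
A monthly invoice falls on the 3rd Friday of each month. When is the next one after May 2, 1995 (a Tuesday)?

May 1995 starts on a Monday; its first Friday is the 5th, so the 3rd Friday is the 19th — May 19, 1995.
May 19, 1995 is after May 2, 1995, so that is the next one.

May 19, 1995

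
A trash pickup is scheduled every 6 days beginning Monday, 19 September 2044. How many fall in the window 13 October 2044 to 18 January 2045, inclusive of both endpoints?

17

Occurrences land 6·i days after 19 September 2044 for i = 0, 1, 2, …
13 October 2044 is 24 days after the start; 24 ÷ 6 = 4 remainder 0. First occurrence in the window: #5 on 13 October 2044 (4×6 = 24 days in).
18 January 2045 is 121 days after the start; 121 ÷ 6 = 20 remainder 1. Last occurrence in the window: #21 on 17 January 2045.
Occurrences #5 through #21: 17 in total.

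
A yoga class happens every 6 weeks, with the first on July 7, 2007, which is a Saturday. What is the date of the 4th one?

November 10, 2007

The 4th occurrence is 3 intervals after the first: 3 × 42 = 126 days after July 7, 2007.
July has 31 days — 24 days to the end of July leaves 102.
August has 31 days (71 left).
September has 30 days (41 left).
October has 31 days (10 left).
10 days into November → November 10, 2007.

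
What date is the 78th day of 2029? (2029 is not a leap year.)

January has 31 days (78 − 31 = 47 remain).
February has 28 days (47 − 28 = 19 remain).
19 into March → March 19.

March 19, 2029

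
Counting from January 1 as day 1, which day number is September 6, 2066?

Days in months before September: 31 + 28 + 31 + 30 + 31 + 30 + 31 + 31 = 243.
Plus 6 days into September → day 249.

249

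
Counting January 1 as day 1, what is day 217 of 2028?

January has 31 days (217 − 31 = 186 remain).
February has 29 days (186 − 29 = 157 remain).
March has 31 days (157 − 31 = 126 remain).
April has 30 days (126 − 30 = 96 remain).
May has 31 days (96 − 31 = 65 remain).
June has 30 days (65 − 30 = 35 remain).
July has 31 days (35 − 31 = 4 remain).
4 into August → August 4.

4 August 2028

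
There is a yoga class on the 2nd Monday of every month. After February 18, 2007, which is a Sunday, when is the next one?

February 2007 starts on a Thursday; its first Monday is the 5th, so the 2nd Monday is the 12th — February 12, 2007.
That is not after February 18, 2007, so look at March 2007.
March 2007 starts on a Thursday; its first Monday is the 5th, so the 2nd Monday is the 12th — March 12, 2007.

March 12, 2007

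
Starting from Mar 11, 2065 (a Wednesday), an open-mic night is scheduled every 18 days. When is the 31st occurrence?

Sep 2, 2066

The 31st occurrence is 30 intervals after the first: 30 × 18 = 540 days after Mar 11, 2065.
Mar has 31 days — 20 days to the end of Mar leaves 520.
From end of Mar to end of 2065 is 275 days (245 left).
Jan has 31 days (214 left).
Feb has 28 days (186 left).
Mar has 31 days (155 left).
Apr has 30 days (125 left).
May has 31 days (94 left).
Jun has 30 days (64 left).
Jul has 31 days (33 left).
Aug has 31 days (2 left).
2 days into Sep → Sep 2, 2066.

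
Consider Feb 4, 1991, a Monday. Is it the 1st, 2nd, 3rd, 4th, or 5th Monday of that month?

1st

Day 4 falls in week ⌈4/7⌉ of the month.
Days 1–7 hold the 1st Monday, 8–14 the 2nd, 15–21 the 3rd, 22–28 the 4th, 29–31 the 5th.
4 is in the range for the 1st.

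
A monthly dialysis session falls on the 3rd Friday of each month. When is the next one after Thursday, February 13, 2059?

February 21, 2059

February 2059 starts on a Saturday; its first Friday is the 7th, so the 3rd Friday is the 21st — February 21, 2059.
February 21, 2059 is after February 13, 2059, so that is the next one.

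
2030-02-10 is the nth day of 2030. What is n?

Days in months before February: 31 = 31.
Plus 10 days into February → day 41.

41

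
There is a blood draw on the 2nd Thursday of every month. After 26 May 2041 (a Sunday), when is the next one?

May 2041 starts on a Wednesday; its first Thursday is the 2nd, so the 2nd Thursday is the 9th — 9 May 2041.
That is not after 26 May 2041, so look at June 2041.
June 2041 starts on a Saturday; its first Thursday is the 6th, so the 2nd Thursday is the 13th — 13 June 2041.

13 June 2041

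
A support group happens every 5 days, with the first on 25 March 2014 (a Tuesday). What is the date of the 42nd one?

The 42nd occurrence is 41 intervals after the first: 41 × 5 = 205 days after 25 March 2014.
March has 31 days — 6 days to the end of March leaves 199.
April has 30 days (169 left).
May has 31 days (138 left).
June has 30 days (108 left).
July has 31 days (77 left).
August has 31 days (46 left).
September has 30 days (16 left).
16 days into October → 16 October 2014.

16 October 2014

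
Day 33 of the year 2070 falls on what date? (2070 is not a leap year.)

Jan has 31 days (33 − 31 = 2 remain).
2 into Feb → Feb 2.

Feb 2, 2070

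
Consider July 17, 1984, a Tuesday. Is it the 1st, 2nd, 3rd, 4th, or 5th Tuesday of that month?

Day 17 falls in week ⌈17/7⌉ of the month.
Days 1–7 hold the 1st Tuesday, 8–14 the 2nd, 15–21 the 3rd, 22–28 the 4th, 29–31 the 5th.
17 is in the range for the 3rd.

3rd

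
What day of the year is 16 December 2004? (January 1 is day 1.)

351

Days in months before December: 31 + 29 + 31 + 30 + 31 + 30 + 31 + 31 + 30 + 31 + 30 = 335.
Plus 16 days into December → day 351.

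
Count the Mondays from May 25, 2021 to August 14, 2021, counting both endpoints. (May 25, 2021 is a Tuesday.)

11

May 25, 2021 is a Tuesday; the first Monday on or after it is May 31, 2021 (6 days later).
From May 31, 2021 to August 14, 2021: 0 + 30 + 31 + 14 = 75 days (rest of May, June, July, August).
75 ÷ 7 = 10 full weeks with remainder 5, so 10 more Mondays after the first → 11.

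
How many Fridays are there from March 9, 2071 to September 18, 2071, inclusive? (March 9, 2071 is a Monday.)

March 9, 2071 is a Monday; the first Friday on or after it is March 13, 2071 (4 days later).
From March 13, 2071 to September 18, 2071: 18 + 30 + 31 + 30 + 31 + 31 + 18 = 189 days (rest of March, April, May, June, July, August, September).
189 ÷ 7 = 27 full weeks with remainder 0, so 27 more Fridays after the first → 28.

28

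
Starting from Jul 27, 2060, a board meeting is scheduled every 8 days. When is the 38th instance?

May 19, 2061

The 38th occurrence is 37 intervals after the first: 37 × 8 = 296 days after Jul 27, 2060.
Jul has 31 days — 4 days to the end of Jul leaves 292.
Aug has 31 days (261 left).
Sep has 30 days (231 left).
Oct has 31 days (200 left).
Nov has 30 days (170 left).
Dec has 31 days (139 left).
Jan has 31 days (108 left).
Feb has 28 days (80 left).
Mar has 31 days (49 left).
Apr has 30 days (19 left).
19 days into May → May 19, 2061.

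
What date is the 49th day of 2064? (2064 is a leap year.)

Feb 18, 2064

Jan has 31 days (49 − 31 = 18 remain).
18 into Feb → Feb 18.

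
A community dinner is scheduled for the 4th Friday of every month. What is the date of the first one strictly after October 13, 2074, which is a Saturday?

October 26, 2074

October 2074 starts on a Monday; its first Friday is the 5th, so the 4th Friday is the 26th — October 26, 2074.
October 26, 2074 is after October 13, 2074, so that is the next one.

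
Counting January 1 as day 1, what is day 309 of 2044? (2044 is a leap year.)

2044-11-04

January has 31 days (309 − 31 = 278 remain).
February has 29 days (278 − 29 = 249 remain).
March has 31 days (249 − 31 = 218 remain).
April has 30 days (218 − 30 = 188 remain).
May has 31 days (188 − 31 = 157 remain).
June has 30 days (157 − 30 = 127 remain).
July has 31 days (127 − 31 = 96 remain).
August has 31 days (96 − 31 = 65 remain).
September has 30 days (65 − 30 = 35 remain).
October has 31 days (35 − 31 = 4 remain).
4 into November → November 4.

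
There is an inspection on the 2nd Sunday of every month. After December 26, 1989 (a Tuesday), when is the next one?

January 14, 1990

December 1989 starts on a Friday; its first Sunday is the 3rd, so the 2nd Sunday is the 10th — December 10, 1989.
That is not after December 26, 1989, so look at January 1990.
January 1990 starts on a Monday; its first Sunday is the 7th, so the 2nd Sunday is the 14th — January 14, 1990.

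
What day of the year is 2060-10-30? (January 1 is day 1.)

Days in months before October: 31 + 29 + 31 + 30 + 31 + 30 + 31 + 31 + 30 = 274.
Plus 30 days into October → day 304.

304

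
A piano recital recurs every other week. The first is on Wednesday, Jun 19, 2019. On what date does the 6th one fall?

The 6th occurrence is 5 intervals after the first: 5 × 14 = 70 days after Jun 19, 2019.
Jun has 30 days — 11 days to the end of Jun leaves 59.
Jul has 31 days (28 left).
28 days into Aug → Aug 28, 2019.

Aug 28, 2019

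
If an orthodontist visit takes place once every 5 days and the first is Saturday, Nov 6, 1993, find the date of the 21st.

The 21st occurrence is 20 intervals after the first: 20 × 5 = 100 days after Nov 6, 1993.
Nov has 30 days — 24 days to the end of Nov leaves 76.
Dec has 31 days (45 left).
Jan has 31 days (14 left).
14 days into Feb → Feb 14, 1994.

Feb 14, 1994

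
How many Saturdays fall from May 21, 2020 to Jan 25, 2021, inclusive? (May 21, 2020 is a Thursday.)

36

May 21, 2020 is a Thursday; the first Saturday on or after it is May 23, 2020 (2 days later).
From May 23, 2020 to Jan 25, 2021: 8 + 30 + 31 + 31 + 30 + 31 + 30 + 31 + 25 = 247 days (rest of May, Jun, Jul, Aug, Sep, Oct, Nov, Dec, Jan).
247 ÷ 7 = 35 full weeks with remainder 2, so 35 more Saturdays after the first → 36.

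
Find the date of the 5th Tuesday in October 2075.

2075-10-29

October 2075 begins on a Tuesday, so the first Tuesday is October 1.
The 5th Tuesday is 4 weeks later: 1 + 28 = 29.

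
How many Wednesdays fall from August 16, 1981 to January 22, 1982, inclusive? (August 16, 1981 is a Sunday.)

August 16, 1981 is a Sunday; the first Wednesday on or after it is August 19, 1981 (3 days later).
From August 19, 1981 to January 22, 1982: 12 + 30 + 31 + 30 + 31 + 22 = 156 days (rest of August, September, October, November, December, January).
156 ÷ 7 = 22 full weeks with remainder 2, so 22 more Wednesdays after the first → 23.

23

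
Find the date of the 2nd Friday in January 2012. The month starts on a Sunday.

January 2012 begins on a Sunday, so the first Friday is January 6 (5 days later).
The 2nd Friday is 1 weeks later: 6 + 7 = 13.

January 13, 2012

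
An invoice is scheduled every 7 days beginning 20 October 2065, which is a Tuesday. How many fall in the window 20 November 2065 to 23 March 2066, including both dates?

18

Occurrences land 7·i days after 20 October 2065 for i = 0, 1, 2, …
20 November 2065 is 31 days after the start; 31 ÷ 7 = 4 remainder 3; since the remainder is 3, round up to i = 5. First occurrence in the window: #6 on 24 November 2065 (5×7 = 35 days in).
23 March 2066 is 154 days after the start; 154 ÷ 7 = 22 remainder 0. Last occurrence in the window: #23 on 23 March 2066.
Occurrences #6 through #23: 18 in total.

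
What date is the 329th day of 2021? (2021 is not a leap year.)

January has 31 days (329 − 31 = 298 remain).
February has 28 days (298 − 28 = 270 remain).
March has 31 days (270 − 31 = 239 remain).
April has 30 days (239 − 30 = 209 remain).
May has 31 days (209 − 31 = 178 remain).
June has 30 days (178 − 30 = 148 remain).
July has 31 days (148 − 31 = 117 remain).
August has 31 days (117 − 31 = 86 remain).
September has 30 days (86 − 30 = 56 remain).
October has 31 days (56 − 31 = 25 remain).
25 into November → November 25.

November 25, 2021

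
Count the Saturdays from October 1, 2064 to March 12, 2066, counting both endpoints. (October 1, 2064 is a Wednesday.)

October 1, 2064 is a Wednesday; the first Saturday on or after it is October 4, 2064 (3 days later).
From October 4, 2064 to March 12, 2066: 88 + 365 + 71 = 524 days (rest of 2064, 2065, to March 12, 2066 in 2066).
524 ÷ 7 = 74 full weeks with remainder 6, so 74 more Saturdays after the first → 75.

75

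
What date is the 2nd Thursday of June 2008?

June 2008 begins on a Sunday, so the first Thursday is June 5 (4 days later).
The 2nd Thursday is 1 weeks later: 5 + 7 = 12.

June 12, 2008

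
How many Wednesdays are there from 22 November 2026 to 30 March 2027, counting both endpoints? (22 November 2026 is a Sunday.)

18

22 November 2026 is a Sunday; the first Wednesday on or after it is 25 November 2026 (3 days later).
From 25 November 2026 to 30 March 2027: 5 + 31 + 31 + 28 + 30 = 125 days (rest of November, December, January, February, March).
125 ÷ 7 = 17 full weeks with remainder 6, so 17 more Wednesdays after the first → 18.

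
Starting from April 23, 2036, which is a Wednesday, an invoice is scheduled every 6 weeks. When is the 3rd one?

July 16, 2036

The 3rd occurrence is 2 intervals after the first: 2 × 42 = 84 days after April 23, 2036.
April has 30 days — 7 days to the end of April leaves 77.
May has 31 days (46 left).
June has 30 days (16 left).
16 days into July → July 16, 2036.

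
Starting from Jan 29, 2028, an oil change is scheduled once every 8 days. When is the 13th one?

May 4, 2028

The 13th occurrence is 12 intervals after the first: 12 × 8 = 96 days after Jan 29, 2028.
Jan has 31 days — 2 days to the end of Jan leaves 94.
Feb has 29 days (65 left).
Mar has 31 days (34 left).
Apr has 30 days (4 left).
4 days into May → May 4, 2028.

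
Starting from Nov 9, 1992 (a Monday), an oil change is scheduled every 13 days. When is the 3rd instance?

The 3rd occurrence is 2 intervals after the first: 2 × 13 = 26 days after Nov 9, 1992.
Nov has 30 days — 21 days to the end of Nov leaves 5.
5 days into Dec → Dec 5, 1992.

Dec 5, 1992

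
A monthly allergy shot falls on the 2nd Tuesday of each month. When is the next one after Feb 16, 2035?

Feb 2035 starts on a Thursday; its first Tuesday is the 6th, so the 2nd Tuesday is the 13th — Feb 13, 2035.
That is not after Feb 16, 2035, so look at Mar 2035.
Mar 2035 starts on a Thursday; its first Tuesday is the 6th, so the 2nd Tuesday is the 13th — Mar 13, 2035.

Mar 13, 2035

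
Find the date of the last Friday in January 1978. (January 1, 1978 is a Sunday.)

27 January 1978

January 1978 begins on a Sunday, so the first Friday is January 6 (5 days later).
January 1978 has 31 days. Adding weeks: 6, 13, 20, 27 — the last one ≤ 31 is the 27th.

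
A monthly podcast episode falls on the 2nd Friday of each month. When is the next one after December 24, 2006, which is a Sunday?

December 2006 starts on a Friday; its first Friday is the 1st, so the 2nd Friday is the 8th — December 8, 2006.
That is not after December 24, 2006, so look at January 2007.
January 2007 starts on a Monday; its first Friday is the 5th, so the 2nd Friday is the 12th — January 12, 2007.

January 12, 2007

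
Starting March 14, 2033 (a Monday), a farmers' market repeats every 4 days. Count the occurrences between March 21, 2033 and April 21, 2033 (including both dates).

8

Occurrences land 4·i days after March 14, 2033 for i = 0, 1, 2, …
March 21, 2033 is 7 days after the start; 7 ÷ 4 = 1 remainder 3; since the remainder is 3, round up to i = 2. First occurrence in the window: #3 on March 22, 2033 (2×4 = 8 days in).
April 21, 2033 is 38 days after the start; 38 ÷ 4 = 9 remainder 2. Last occurrence in the window: #10 on April 19, 2033.
Occurrences #3 through #10: 8 in total.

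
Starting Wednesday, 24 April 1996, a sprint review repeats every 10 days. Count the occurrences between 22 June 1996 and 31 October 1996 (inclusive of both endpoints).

Occurrences land 10·i days after 24 April 1996 for i = 0, 1, 2, …
22 June 1996 is 59 days after the start; 59 ÷ 10 = 5 remainder 9; since the remainder is 9, round up to i = 6. First occurrence in the window: #7 on 23 June 1996 (6×10 = 60 days in).
31 October 1996 is 190 days after the start; 190 ÷ 10 = 19 remainder 0. Last occurrence in the window: #20 on 31 October 1996.
Occurrences #7 through #20: 14 in total.

14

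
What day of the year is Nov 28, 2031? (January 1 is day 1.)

Days in months before Nov: 31 + 28 + 31 + 30 + 31 + 30 + 31 + 31 + 30 + 31 = 304.
Plus 28 days into Nov → day 332.

332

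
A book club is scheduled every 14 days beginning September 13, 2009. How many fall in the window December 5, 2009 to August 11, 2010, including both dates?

18

Occurrences land 14·i days after September 13, 2009 for i = 0, 1, 2, …
December 5, 2009 is 83 days after the start; 83 ÷ 14 = 5 remainder 13; since the remainder is 13, round up to i = 6. First occurrence in the window: #7 on December 6, 2009 (6×14 = 84 days in).
August 11, 2010 is 332 days after the start; 332 ÷ 14 = 23 remainder 10. Last occurrence in the window: #24 on August 1, 2010.
Occurrences #7 through #24: 18 in total.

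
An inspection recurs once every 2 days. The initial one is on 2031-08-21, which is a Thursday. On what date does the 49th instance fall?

2031-11-25

The 49th occurrence is 48 intervals after the first: 48 × 2 = 96 days after 2031-08-21.
August has 31 days — 10 days to the end of August leaves 86.
September has 30 days (56 left).
October has 31 days (25 left).
25 days into November → 2031-11-25.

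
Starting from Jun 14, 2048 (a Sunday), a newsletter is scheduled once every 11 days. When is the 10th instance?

Sep 21, 2048

The 10th occurrence is 9 intervals after the first: 9 × 11 = 99 days after Jun 14, 2048.
Jun has 30 days — 16 days to the end of Jun leaves 83.
Jul has 31 days (52 left).
Aug has 31 days (21 left).
21 days into Sep → Sep 21, 2048.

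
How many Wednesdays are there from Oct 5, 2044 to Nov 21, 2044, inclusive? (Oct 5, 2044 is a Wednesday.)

7

Oct 5, 2044 is a Wednesday; the first Wednesday on or after it is Oct 5, 2044.
From Oct 5, 2044 to Nov 21, 2044: 26 + 21 = 47 days (rest of Oct, Nov).
47 ÷ 7 = 6 full weeks with remainder 5, so 6 more Wednesdays after the first → 7.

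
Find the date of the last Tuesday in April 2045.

April 25, 2045

The first Tuesday of April 2045 is April 4.
April 2045 has 30 days. Adding weeks: 4, 11, 18, 25 — the last one ≤ 30 is the 25th.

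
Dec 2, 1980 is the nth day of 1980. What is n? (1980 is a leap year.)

337

Days in months before Dec: 31 + 29 + 31 + 30 + 31 + 30 + 31 + 31 + 30 + 31 + 30 = 335.
Plus 2 days into Dec → day 337.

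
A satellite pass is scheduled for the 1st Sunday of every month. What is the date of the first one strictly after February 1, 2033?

February 2033 starts on a Tuesday, so its 1st Sunday is February 6, 2033 (5 days in).
February 6, 2033 is after February 1, 2033, so that is the next one.

February 6, 2033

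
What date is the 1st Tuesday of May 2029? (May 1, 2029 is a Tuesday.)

May 2029 begins on a Tuesday, so the first Tuesday is May 1.

May 1, 2029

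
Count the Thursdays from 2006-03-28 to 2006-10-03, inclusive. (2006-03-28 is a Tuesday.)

2006-03-28 is a Tuesday; the first Thursday on or after it is 2006-03-30 (2 days later).
From 2006-03-30 to 2006-10-03: 1 + 30 + 31 + 30 + 31 + 31 + 30 + 3 = 187 days (rest of March, April, May, June, July, August, September, October).
187 ÷ 7 = 26 full weeks with remainder 5, so 26 more Thursdays after the first → 27.

27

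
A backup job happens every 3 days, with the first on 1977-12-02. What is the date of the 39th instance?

The 39th occurrence is 38 intervals after the first: 38 × 3 = 114 days after 1977-12-02.
December has 31 days — 29 days to the end of December leaves 85.
January has 31 days (54 left).
February has 28 days (26 left).
26 days into March → 1978-03-26.

1978-03-26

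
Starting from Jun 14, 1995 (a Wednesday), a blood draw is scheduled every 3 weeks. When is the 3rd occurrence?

Jul 26, 1995

The 3rd occurrence is 2 intervals after the first: 2 × 21 = 42 days after Jun 14, 1995.
Jun has 30 days — 16 days to the end of Jun leaves 26.
26 days into Jul → Jul 26, 1995.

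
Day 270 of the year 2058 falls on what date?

Sep 27, 2058

Jan has 31 days (270 − 31 = 239 remain).
Feb has 28 days (239 − 28 = 211 remain).
Mar has 31 days (211 − 31 = 180 remain).
Apr has 30 days (180 − 30 = 150 remain).
May has 31 days (150 − 31 = 119 remain).
Jun has 30 days (119 − 30 = 89 remain).
Jul has 31 days (89 − 31 = 58 remain).
Aug has 31 days (58 − 31 = 27 remain).
27 into Sep → Sep 27.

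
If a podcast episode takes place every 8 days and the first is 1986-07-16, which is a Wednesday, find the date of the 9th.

1986-09-18

The 9th occurrence is 8 intervals after the first: 8 × 8 = 64 days after 1986-07-16.
July has 31 days — 15 days to the end of July leaves 49.
August has 31 days (18 left).
18 days into September → 1986-09-18.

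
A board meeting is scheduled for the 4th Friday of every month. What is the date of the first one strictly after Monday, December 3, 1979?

December 1979 starts on a Saturday; its first Friday is the 7th, so the 4th Friday is the 28th — December 28, 1979.
December 28, 1979 is after December 3, 1979, so that is the next one.

December 28, 1979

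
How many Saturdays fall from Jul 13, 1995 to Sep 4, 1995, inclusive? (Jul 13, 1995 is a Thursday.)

8

Jul 13, 1995 is a Thursday; the first Saturday on or after it is Jul 15, 1995 (2 days later).
From Jul 15, 1995 to Sep 4, 1995: 16 + 31 + 4 = 51 days (rest of Jul, Aug, Sep).
51 ÷ 7 = 7 full weeks with remainder 2, so 7 more Saturdays after the first → 8.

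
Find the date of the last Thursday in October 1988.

The first Thursday of October 1988 is October 6.
October 1988 has 31 days. Adding weeks: 6, 13, 20, 27 — the last one ≤ 31 is the 27th.

October 27, 1988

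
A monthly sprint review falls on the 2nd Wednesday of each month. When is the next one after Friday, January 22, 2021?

January 2021 starts on a Friday; its first Wednesday is the 6th, so the 2nd Wednesday is the 13th — January 13, 2021.
That is not after January 22, 2021, so look at February 2021.
February 2021 starts on a Monday; its first Wednesday is the 3rd, so the 2nd Wednesday is the 10th — February 10, 2021.

February 10, 2021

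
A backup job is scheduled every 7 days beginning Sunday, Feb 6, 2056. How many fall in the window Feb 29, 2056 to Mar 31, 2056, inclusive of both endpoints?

Occurrences land 7·i days after Feb 6, 2056 for i = 0, 1, 2, …
Feb 29, 2056 is 23 days after the start; 23 ÷ 7 = 3 remainder 2; since the remainder is 2, round up to i = 4. First occurrence in the window: #5 on Mar 5, 2056 (4×7 = 28 days in).
Mar 31, 2056 is 54 days after the start; 54 ÷ 7 = 7 remainder 5. Last occurrence in the window: #8 on Mar 26, 2056.
Occurrences #5 through #8: 4 in total.

4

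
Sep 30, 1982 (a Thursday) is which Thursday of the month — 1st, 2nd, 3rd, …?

Day 30 falls in week ⌈30/7⌉ of the month.
Days 1–7 hold the 1st Thursday, 8–14 the 2nd, 15–21 the 3rd, 22–28 the 4th, 29–31 the 5th.
30 is in the range for the 5th.

5th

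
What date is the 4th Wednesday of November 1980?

1980-11-26

The first Wednesday of November 1980 is November 5.
The 4th Wednesday is 3 weeks later: 5 + 21 = 26.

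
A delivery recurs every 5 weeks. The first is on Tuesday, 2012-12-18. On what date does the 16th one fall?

2014-05-27

The 16th occurrence is 15 intervals after the first: 15 × 35 = 525 days after 2012-12-18.
December has 31 days — 13 days to the end of December leaves 512.
2013 has 365 days (147 left).
January has 31 days (116 left).
February has 28 days (88 left).
March has 31 days (57 left).
April has 30 days (27 left).
27 days into May → 2014-05-27.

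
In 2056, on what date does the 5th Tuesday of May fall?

2056-05-30

May 2056 begins on a Monday, so the first Tuesday is May 2 (1 day later).
The 5th Tuesday is 4 weeks later: 2 + 28 = 30.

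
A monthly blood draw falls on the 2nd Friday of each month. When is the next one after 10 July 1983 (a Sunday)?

12 August 1983

July 1983 starts on a Friday; its first Friday is the 1st, so the 2nd Friday is the 8th — 8 July 1983.
That is not after 10 July 1983, so look at August 1983.
August 1983 starts on a Monday; its first Friday is the 5th, so the 2nd Friday is the 12th — 12 August 1983.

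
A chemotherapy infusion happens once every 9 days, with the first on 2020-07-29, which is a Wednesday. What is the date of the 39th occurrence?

The 39th occurrence is 38 intervals after the first: 38 × 9 = 342 days after 2020-07-29.
July has 31 days — 2 days to the end of July leaves 340.
August has 31 days (309 left).
September has 30 days (279 left).
October has 31 days (248 left).
November has 30 days (218 left).
December has 31 days (187 left).
January has 31 days (156 left).
February has 28 days (128 left).
March has 31 days (97 left).
April has 30 days (67 left).
May has 31 days (36 left).
June has 30 days (6 left).
6 days into July → 2021-07-06.

2021-07-06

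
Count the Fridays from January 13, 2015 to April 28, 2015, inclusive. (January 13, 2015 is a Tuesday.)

January 13, 2015 is a Tuesday; the first Friday on or after it is January 16, 2015 (3 days later).
From January 16, 2015 to April 28, 2015: 15 + 28 + 31 + 28 = 102 days (rest of January, February, March, April).
102 ÷ 7 = 14 full weeks with remainder 4, so 14 more Fridays after the first → 15.

15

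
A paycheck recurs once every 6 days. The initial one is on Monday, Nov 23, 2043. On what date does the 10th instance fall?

The 10th occurrence is 9 intervals after the first: 9 × 6 = 54 days after Nov 23, 2043.
Nov has 30 days — 7 days to the end of Nov leaves 47.
Dec has 31 days (16 left).
16 days into Jan → Jan 16, 2044.

Jan 16, 2044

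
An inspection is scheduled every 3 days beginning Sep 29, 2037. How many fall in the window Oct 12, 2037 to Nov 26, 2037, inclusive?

Occurrences land 3·i days after Sep 29, 2037 for i = 0, 1, 2, …
Oct 12, 2037 is 13 days after the start; 13 ÷ 3 = 4 remainder 1; since the remainder is 1, round up to i = 5. First occurrence in the window: #6 on Oct 14, 2037 (5×3 = 15 days in).
Nov 26, 2037 is 58 days after the start; 58 ÷ 3 = 19 remainder 1. Last occurrence in the window: #20 on Nov 25, 2037.
Occurrences #6 through #20: 15 in total.

15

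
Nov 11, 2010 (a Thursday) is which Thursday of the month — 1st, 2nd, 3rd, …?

2nd

Day 11 falls in week ⌈11/7⌉ of the month.
Days 1–7 hold the 1st Thursday, 8–14 the 2nd, 15–21 the 3rd, 22–28 the 4th, 29–31 the 5th.
11 is in the range for the 2nd.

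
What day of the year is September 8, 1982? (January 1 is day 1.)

Days in months before September: 31 + 28 + 31 + 30 + 31 + 30 + 31 + 31 = 243.
Plus 8 days into September → day 251.

251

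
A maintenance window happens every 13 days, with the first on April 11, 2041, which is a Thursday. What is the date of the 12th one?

September 1, 2041

The 12th occurrence is 11 intervals after the first: 11 × 13 = 143 days after April 11, 2041.
April has 30 days — 19 days to the end of April leaves 124.
May has 31 days (93 left).
June has 30 days (63 left).
July has 31 days (32 left).
August has 31 days (1 left).
1 day into September → September 1, 2041.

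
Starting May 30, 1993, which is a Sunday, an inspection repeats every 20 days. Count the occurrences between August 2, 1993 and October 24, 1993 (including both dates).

4

Occurrences land 20·i days after May 30, 1993 for i = 0, 1, 2, …
August 2, 1993 is 64 days after the start; 64 ÷ 20 = 3 remainder 4; since the remainder is 4, round up to i = 4. First occurrence in the window: #5 on August 18, 1993 (4×20 = 80 days in).
October 24, 1993 is 147 days after the start; 147 ÷ 20 = 7 remainder 7. Last occurrence in the window: #8 on October 17, 1993.
Occurrences #5 through #8: 4 in total.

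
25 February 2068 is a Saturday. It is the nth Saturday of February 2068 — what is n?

Day 25 falls in week ⌈25/7⌉ of the month.
Days 1–7 hold the 1st Saturday, 8–14 the 2nd, 15–21 the 3rd, 22–28 the 4th, 29–31 the 5th.
25 is in the range for the 4th.

4th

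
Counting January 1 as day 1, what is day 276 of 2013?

January has 31 days (276 − 31 = 245 remain).
February has 28 days (245 − 28 = 217 remain).
March has 31 days (217 − 31 = 186 remain).
April has 30 days (186 − 30 = 156 remain).
May has 31 days (156 − 31 = 125 remain).
June has 30 days (125 − 30 = 95 remain).
July has 31 days (95 − 31 = 64 remain).
August has 31 days (64 − 31 = 33 remain).
September has 30 days (33 − 30 = 3 remain).
3 into October → October 3.

2013-10-03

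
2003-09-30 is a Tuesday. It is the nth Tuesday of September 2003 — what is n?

Day 30 falls in week ⌈30/7⌉ of the month.
Days 1–7 hold the 1st Tuesday, 8–14 the 2nd, 15–21 the 3rd, 22–28 the 4th, 29–31 the 5th.
30 is in the range for the 5th.

5th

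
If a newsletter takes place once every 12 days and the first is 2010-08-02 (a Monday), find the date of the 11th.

2010-11-30

The 11th occurrence is 10 intervals after the first: 10 × 12 = 120 days after 2010-08-02.
August has 31 days — 29 days to the end of August leaves 91.
September has 30 days (61 left).
October has 31 days (30 left).
30 days into November → 2010-11-30.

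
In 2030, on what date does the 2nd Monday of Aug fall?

Aug 2030 begins on a Thursday, so the first Monday is Aug 5 (4 days later).
The 2nd Monday is 1 weeks later: 5 + 7 = 12.

Aug 12, 2030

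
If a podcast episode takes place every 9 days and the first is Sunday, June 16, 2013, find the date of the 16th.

October 29, 2013

The 16th occurrence is 15 intervals after the first: 15 × 9 = 135 days after June 16, 2013.
June has 30 days — 14 days to the end of June leaves 121.
July has 31 days (90 left).
August has 31 days (59 left).
September has 30 days (29 left).
29 days into October → October 29, 2013.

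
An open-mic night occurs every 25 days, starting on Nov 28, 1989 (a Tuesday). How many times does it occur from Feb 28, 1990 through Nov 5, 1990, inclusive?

10

Occurrences land 25·i days after Nov 28, 1989 for i = 0, 1, 2, …
Feb 28, 1990 is 92 days after the start; 92 ÷ 25 = 3 remainder 17; since the remainder is 17, round up to i = 4. First occurrence in the window: #5 on Mar 8, 1990 (4×25 = 100 days in).
Nov 5, 1990 is 342 days after the start; 342 ÷ 25 = 13 remainder 17. Last occurrence in the window: #14 on Oct 19, 1990.
Occurrences #5 through #14: 10 in total.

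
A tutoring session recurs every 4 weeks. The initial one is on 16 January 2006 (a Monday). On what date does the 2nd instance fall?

The 2nd occurrence is 1 interval after the first: 1 × 28 = 28 days after 16 January 2006.
January has 31 days — 15 days to the end of January leaves 13.
13 days into February → 13 February 2006.

13 February 2006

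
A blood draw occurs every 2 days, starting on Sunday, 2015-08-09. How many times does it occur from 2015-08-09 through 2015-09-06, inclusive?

Occurrences land 2·i days after 2015-08-09 for i = 0, 1, 2, …
The window opens on the start date, so the first occurrence inside is #1 on 2015-08-09.
2015-09-06 is 28 days after the start; 28 ÷ 2 = 14 remainder 0. Last occurrence in the window: #15 on 2015-09-06.
Occurrences #1 through #15: 15 in total.

15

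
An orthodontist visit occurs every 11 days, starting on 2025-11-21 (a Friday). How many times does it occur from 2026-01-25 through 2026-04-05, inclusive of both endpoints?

7

Occurrences land 11·i days after 2025-11-21 for i = 0, 1, 2, …
2026-01-25 is 65 days after the start; 65 ÷ 11 = 5 remainder 10; since the remainder is 10, round up to i = 6. First occurrence in the window: #7 on 2026-01-26 (6×11 = 66 days in).
2026-04-05 is 135 days after the start; 135 ÷ 11 = 12 remainder 3. Last occurrence in the window: #13 on 2026-04-02.
Occurrences #7 through #13: 7 in total.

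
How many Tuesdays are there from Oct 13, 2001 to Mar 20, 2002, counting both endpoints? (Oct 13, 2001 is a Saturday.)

Oct 13, 2001 is a Saturday; the first Tuesday on or after it is Oct 16, 2001 (3 days later).
From Oct 16, 2001 to Mar 20, 2002: 15 + 30 + 31 + 31 + 28 + 20 = 155 days (rest of Oct, Nov, Dec, Jan, Feb, Mar).
155 ÷ 7 = 22 full weeks with remainder 1, so 22 more Tuesdays after the first → 23.

23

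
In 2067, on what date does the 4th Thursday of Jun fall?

Jun 23, 2067

The first Thursday of Jun 2067 is Jun 2.
The 4th Thursday is 3 weeks later: 2 + 21 = 23.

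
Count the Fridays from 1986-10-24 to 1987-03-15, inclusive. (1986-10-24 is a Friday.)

21

1986-10-24 is a Friday; the first Friday on or after it is 1986-10-24.
From 1986-10-24 to 1987-03-15: 7 + 30 + 31 + 31 + 28 + 15 = 142 days (rest of October, November, December, January, February, March).
142 ÷ 7 = 20 full weeks with remainder 2, so 20 more Fridays after the first → 21.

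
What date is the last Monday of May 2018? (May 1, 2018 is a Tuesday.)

May 28, 2018

May 2018 begins on a Tuesday, so the first Monday is May 7 (6 days later).
May 2018 has 31 days. Adding weeks: 7, 14, 21, 28 — the last one ≤ 31 is the 28th.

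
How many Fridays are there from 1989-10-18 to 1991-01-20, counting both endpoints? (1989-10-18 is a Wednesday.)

66

1989-10-18 is a Wednesday; the first Friday on or after it is 1989-10-20 (2 days later).
From 1989-10-20 to 1991-01-20: 72 + 365 + 20 = 457 days (rest of 1989, 1990, to 1991-01-20 in 1991).
457 ÷ 7 = 65 full weeks with remainder 2, so 65 more Fridays after the first → 66.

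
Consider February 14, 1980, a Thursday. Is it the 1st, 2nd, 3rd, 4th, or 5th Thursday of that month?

2nd

Day 14 falls in week ⌈14/7⌉ of the month.
Days 1–7 hold the 1st Thursday, 8–14 the 2nd, 15–21 the 3rd, 22–28 the 4th, 29–31 the 5th.
14 is in the range for the 2nd.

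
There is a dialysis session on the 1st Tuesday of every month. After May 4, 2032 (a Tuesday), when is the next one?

Jun 1, 2032

May 2032 starts on a Saturday, so its 1st Tuesday is May 4, 2032 (3 days in).
That is not after May 4, 2032, so look at Jun 2032.
Jun 2032 starts on a Tuesday, so its 1st Tuesday is Jun 1, 2032.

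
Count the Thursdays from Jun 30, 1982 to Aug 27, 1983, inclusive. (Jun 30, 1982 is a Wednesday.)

61

Jun 30, 1982 is a Wednesday; the first Thursday on or after it is Jul 1, 1982 (1 day later).
From Jul 1, 1982 to Aug 27, 1983: 183 + 239 = 422 days (rest of 1982, to Aug 27, 1983 in 1983).
422 ÷ 7 = 60 full weeks with remainder 2, so 60 more Thursdays after the first → 61.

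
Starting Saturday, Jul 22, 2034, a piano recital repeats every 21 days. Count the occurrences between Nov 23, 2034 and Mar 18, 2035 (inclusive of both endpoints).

6

Occurrences land 21·i days after Jul 22, 2034 for i = 0, 1, 2, …
Nov 23, 2034 is 124 days after the start; 124 ÷ 21 = 5 remainder 19; since the remainder is 19, round up to i = 6. First occurrence in the window: #7 on Nov 25, 2034 (6×21 = 126 days in).
Mar 18, 2035 is 239 days after the start; 239 ÷ 21 = 11 remainder 8. Last occurrence in the window: #12 on Mar 10, 2035.
Occurrences #7 through #12: 6 in total.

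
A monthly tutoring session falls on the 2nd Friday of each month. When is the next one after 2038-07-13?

2038-08-13

July 2038 starts on a Thursday; its first Friday is the 2nd, so the 2nd Friday is the 9th — 2038-07-09.
That is not after 2038-07-13, so look at August 2038.
August 2038 starts on a Sunday; its first Friday is the 6th, so the 2nd Friday is the 13th — 2038-08-13.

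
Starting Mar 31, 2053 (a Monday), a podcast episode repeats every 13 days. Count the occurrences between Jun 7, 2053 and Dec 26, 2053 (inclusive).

Occurrences land 13·i days after Mar 31, 2053 for i = 0, 1, 2, …
Jun 7, 2053 is 68 days after the start; 68 ÷ 13 = 5 remainder 3; since the remainder is 3, round up to i = 6. First occurrence in the window: #7 on Jun 17, 2053 (6×13 = 78 days in).
Dec 26, 2053 is 270 days after the start; 270 ÷ 13 = 20 remainder 10. Last occurrence in the window: #21 on Dec 16, 2053.
Occurrences #7 through #21: 15 in total.

15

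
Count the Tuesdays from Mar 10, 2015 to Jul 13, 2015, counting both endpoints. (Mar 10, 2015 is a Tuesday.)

Mar 10, 2015 is a Tuesday; the first Tuesday on or after it is Mar 10, 2015.
From Mar 10, 2015 to Jul 13, 2015: 21 + 30 + 31 + 30 + 13 = 125 days (rest of Mar, Apr, May, Jun, Jul).
125 ÷ 7 = 17 full weeks with remainder 6, so 17 more Tuesdays after the first → 18.

18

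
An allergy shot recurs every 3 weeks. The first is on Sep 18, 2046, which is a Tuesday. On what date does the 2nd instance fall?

Oct 9, 2046

The 2nd occurrence is 1 interval after the first: 1 × 21 = 21 days after Sep 18, 2046.
Sep has 30 days — 12 days to the end of Sep leaves 9.
9 days into Oct → Oct 9, 2046.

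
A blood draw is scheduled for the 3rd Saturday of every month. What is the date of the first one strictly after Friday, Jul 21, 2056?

Jul 2056 starts on a Saturday; its first Saturday is the 1st, so the 3rd Saturday is the 15th — Jul 15, 2056.
That is not after Jul 21, 2056, so look at Aug 2056.
Aug 2056 starts on a Tuesday; its first Saturday is the 5th, so the 3rd Saturday is the 19th — Aug 19, 2056.

Aug 19, 2056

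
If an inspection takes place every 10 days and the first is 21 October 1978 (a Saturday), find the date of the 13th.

18 February 1979

The 13th occurrence is 12 intervals after the first: 12 × 10 = 120 days after 21 October 1978.
October has 31 days — 10 days to the end of October leaves 110.
November has 30 days (80 left).
December has 31 days (49 left).
January has 31 days (18 left).
18 days into February → 18 February 1979.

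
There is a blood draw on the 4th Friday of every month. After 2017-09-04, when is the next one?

September 2017 starts on a Friday; its first Friday is the 1st, so the 4th Friday is the 22nd — 2017-09-22.
2017-09-22 is after 2017-09-04, so that is the next one.

2017-09-22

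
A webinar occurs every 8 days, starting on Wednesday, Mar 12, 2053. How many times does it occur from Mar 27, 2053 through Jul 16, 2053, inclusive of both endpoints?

Occurrences land 8·i days after Mar 12, 2053 for i = 0, 1, 2, …
Mar 27, 2053 is 15 days after the start; 15 ÷ 8 = 1 remainder 7; since the remainder is 7, round up to i = 2. First occurrence in the window: #3 on Mar 28, 2053 (2×8 = 16 days in).
Jul 16, 2053 is 126 days after the start; 126 ÷ 8 = 15 remainder 6. Last occurrence in the window: #16 on Jul 10, 2053.
Occurrences #3 through #16: 14 in total.

14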